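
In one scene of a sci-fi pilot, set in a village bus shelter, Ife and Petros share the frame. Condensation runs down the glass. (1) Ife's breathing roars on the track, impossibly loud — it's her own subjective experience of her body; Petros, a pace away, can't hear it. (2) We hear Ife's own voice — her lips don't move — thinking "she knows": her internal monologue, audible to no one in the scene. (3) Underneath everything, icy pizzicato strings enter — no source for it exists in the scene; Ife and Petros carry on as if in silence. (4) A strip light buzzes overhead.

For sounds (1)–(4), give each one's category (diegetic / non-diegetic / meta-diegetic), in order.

(1) point-of-audition from inside Ife's body; not a sound in the room → meta-diegetic.
Sound (2): Ife's thought-voice: a private mental sound no other character can hear, so meta-diegetic.
(3) is non-diegetic: nothing in the shelter produces it and the characters don't hear it — pure soundtrack.
Sound (4): ambient/room sound belonging to the story's physical space, so diegetic.

meta-diegetic, meta-diegetic, non-diegetic, diegetic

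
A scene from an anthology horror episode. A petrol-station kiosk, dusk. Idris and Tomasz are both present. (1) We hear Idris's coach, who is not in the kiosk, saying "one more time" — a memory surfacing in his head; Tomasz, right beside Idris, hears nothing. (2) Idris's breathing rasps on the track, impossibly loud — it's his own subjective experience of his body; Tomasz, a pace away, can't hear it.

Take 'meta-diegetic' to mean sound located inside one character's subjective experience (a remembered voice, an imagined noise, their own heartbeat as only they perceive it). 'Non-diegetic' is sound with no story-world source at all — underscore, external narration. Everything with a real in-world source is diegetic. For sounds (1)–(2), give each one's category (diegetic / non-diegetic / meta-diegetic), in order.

Sound (1): a remembered line, private to Idris — not present in the room, not audible to Tomasz, so meta-diegetic.
(2) a subjective body sound — Idris's private perception, inaudible to Tomasz → meta-diegetic.

meta-diegetic, meta-diegetic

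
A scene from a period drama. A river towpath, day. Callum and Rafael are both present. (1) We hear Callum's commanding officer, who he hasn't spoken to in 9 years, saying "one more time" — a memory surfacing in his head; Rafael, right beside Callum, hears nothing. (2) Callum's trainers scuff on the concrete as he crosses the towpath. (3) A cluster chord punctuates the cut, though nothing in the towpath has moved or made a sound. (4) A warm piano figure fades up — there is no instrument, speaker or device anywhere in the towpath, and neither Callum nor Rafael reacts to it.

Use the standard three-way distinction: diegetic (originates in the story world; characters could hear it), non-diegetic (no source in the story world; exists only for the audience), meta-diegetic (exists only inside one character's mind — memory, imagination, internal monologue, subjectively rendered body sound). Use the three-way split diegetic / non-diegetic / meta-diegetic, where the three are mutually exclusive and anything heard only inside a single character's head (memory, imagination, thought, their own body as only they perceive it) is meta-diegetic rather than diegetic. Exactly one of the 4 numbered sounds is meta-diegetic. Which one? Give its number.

(1) a remembered line, private to Callum — not present in the room, not audible to Rafael → meta-diegetic.
(2) is diegetic: a character's body making contact with the set — an in-world sound.
(3) is non-diegetic: an editorial stinger — it belongs to the cut, not the story world.
(4) is non-diegetic: nothing in the towpath produces it and the characters don't hear it — pure soundtrack.
Only (1) is meta-diegetic.

1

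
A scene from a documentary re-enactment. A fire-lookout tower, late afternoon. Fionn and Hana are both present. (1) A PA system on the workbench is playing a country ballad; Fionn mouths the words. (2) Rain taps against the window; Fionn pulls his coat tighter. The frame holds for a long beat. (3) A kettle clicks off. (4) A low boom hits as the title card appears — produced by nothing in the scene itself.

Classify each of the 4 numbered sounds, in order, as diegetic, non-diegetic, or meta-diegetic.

(1) a PA system is a physical source in the scene and Fionn reacts to it → diegetic.
(2) is diegetic: it's the actual ambient sound of the location.
Sound (3): the sound comes from a kettle physically present in the location, so diegetic.
(4) it's a sound-design accent with no in-world source; no one in the scene can hear it → non-diegetic.

diegetic, diegetic, diegetic, non-diegetic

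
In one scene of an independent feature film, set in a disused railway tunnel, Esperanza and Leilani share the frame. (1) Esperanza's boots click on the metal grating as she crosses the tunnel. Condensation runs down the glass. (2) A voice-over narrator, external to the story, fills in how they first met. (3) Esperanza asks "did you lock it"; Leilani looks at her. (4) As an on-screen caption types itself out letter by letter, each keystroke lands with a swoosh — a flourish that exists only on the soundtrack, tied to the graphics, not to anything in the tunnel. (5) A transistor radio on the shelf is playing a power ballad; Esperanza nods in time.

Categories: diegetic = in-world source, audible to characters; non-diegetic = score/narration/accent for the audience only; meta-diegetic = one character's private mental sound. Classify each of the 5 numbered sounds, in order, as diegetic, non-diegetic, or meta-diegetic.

diegetic, non-diegetic, diegetic, non-diegetic, diegetic

(1) Esperanza's footsteps are produced in the story world → diegetic.
(2) is non-diegetic: external voice-over — not a character, not heard by anyone in the scene.
Sound (3): Esperanza is a character speaking aloud in the scene, so diegetic.
(4) sound married to a title/caption — outside the diegesis by definition → non-diegetic.
Sound (5): the music comes from an on-screen device that Esperanza responds to, so diegetic.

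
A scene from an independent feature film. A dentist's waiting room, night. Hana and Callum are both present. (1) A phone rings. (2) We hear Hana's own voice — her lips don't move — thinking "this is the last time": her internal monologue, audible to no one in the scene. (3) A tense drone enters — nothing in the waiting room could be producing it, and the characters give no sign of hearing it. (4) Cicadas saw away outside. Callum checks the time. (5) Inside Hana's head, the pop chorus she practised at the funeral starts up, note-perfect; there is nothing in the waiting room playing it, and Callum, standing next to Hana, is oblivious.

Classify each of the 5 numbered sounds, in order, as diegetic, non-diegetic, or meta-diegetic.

diegetic, meta-diegetic, non-diegetic, diegetic, meta-diegetic

(1) an in-world source (a phone); characters could hear it → diegetic.
Sound (2): internal monologue — inside Hana's mind, not spoken into the scene, so meta-diegetic.
(3) score with no on-screen or off-screen source; it exists for the audience alone → non-diegetic.
(4) ambient/room sound belonging to the story's physical space → diegetic.
Sound (5): remembered music, private to Hana — Callum is oblivious because it isn't in the room, so meta-diegetic.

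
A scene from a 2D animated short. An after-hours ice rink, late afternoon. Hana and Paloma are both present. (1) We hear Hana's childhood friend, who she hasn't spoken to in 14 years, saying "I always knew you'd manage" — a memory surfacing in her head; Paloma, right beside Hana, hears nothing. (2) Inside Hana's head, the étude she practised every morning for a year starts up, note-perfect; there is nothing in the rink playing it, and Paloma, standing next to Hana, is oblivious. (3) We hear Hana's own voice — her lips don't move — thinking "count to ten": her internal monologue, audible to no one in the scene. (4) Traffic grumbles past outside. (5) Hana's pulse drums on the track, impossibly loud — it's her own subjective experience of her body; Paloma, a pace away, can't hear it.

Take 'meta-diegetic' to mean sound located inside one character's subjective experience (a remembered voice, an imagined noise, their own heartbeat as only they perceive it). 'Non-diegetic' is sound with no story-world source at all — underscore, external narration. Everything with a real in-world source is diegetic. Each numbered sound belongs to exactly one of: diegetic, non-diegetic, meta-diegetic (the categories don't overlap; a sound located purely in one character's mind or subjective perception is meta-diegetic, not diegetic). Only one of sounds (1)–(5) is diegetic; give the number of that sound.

4

(1) a remembered line, private to Hana — not present in the room, not audible to Paloma → meta-diegetic.
(2) is meta-diegetic: it lives in Hana's subjectivity, not in the rink.
Sound (3): Hana's thought-voice: a private mental sound no other character can hear, so meta-diegetic.
(4) ambient/room sound belonging to the story's physical space → diegetic.
Sound (5): it's Hana's internal bodily sensation rendered as sound; only Hana 'hears' it, so meta-diegetic.
Only (4) is diegetic.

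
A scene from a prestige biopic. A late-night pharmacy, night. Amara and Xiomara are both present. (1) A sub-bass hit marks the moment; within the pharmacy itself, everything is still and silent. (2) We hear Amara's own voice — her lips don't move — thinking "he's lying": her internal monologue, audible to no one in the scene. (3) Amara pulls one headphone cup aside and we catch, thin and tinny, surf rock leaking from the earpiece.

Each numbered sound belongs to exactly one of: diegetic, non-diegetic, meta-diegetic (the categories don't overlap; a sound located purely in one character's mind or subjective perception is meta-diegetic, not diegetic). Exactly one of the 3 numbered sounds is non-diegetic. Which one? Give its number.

Sound (1): nothing in the scene produces it; it's an accent added for the audience, so non-diegetic.
(2) Amara's thought-voice: a private mental sound no other character can hear → meta-diegetic.
(3) the earpiece is a real device on Amara's head — source music → diegetic.
Only (1) is non-diegetic.

1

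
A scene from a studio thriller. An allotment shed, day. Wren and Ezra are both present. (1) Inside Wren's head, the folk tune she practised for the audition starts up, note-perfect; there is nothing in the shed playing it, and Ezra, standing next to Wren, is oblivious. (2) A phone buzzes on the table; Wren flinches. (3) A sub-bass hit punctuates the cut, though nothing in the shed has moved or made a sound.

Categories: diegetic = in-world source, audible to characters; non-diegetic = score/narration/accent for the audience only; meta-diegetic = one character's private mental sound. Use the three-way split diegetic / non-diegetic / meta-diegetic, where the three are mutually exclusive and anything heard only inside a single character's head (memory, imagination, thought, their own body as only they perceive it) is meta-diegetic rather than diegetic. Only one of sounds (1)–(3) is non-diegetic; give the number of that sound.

3

(1) is meta-diegetic: it lives in Wren's subjectivity, not in the shed.
Sound (2): the sound comes from a phone physically present in the location, so diegetic.
Sound (3): an editorial stinger — it belongs to the cut, not the story world, so non-diegetic.
Only (3) is non-diegetic.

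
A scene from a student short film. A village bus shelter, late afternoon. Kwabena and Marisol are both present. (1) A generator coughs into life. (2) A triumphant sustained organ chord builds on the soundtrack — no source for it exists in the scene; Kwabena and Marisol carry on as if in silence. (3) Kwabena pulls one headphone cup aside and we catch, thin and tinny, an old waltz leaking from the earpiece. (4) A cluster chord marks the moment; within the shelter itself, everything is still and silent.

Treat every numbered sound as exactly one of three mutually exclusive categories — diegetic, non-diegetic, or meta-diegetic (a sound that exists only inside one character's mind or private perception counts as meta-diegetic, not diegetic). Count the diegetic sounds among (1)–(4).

(1) the sound comes from a generator physically present in the location → diegetic.
Sound (2): it has no source in the story world and no character can hear it — it's underscore, so non-diegetic.
(3) is diegetic: it's leaking from a physical pair of headphones in the scene.
(4) is non-diegetic: an editorial stinger — it belongs to the cut, not the story world.
Diegetic: (1), (3) — that's 2.

2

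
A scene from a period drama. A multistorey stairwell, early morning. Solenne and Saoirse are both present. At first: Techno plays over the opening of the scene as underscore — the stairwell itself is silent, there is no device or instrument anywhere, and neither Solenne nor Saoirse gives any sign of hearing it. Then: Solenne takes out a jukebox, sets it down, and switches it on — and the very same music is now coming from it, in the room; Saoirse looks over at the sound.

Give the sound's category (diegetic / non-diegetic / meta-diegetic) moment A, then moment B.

Moment A: no in-world source exists and no character can hear it — underscore → non-diegetic.
Moment B: a jukebox is now a real source in the story world and the characters hear it → diegetic.

non-diegetic, diegetic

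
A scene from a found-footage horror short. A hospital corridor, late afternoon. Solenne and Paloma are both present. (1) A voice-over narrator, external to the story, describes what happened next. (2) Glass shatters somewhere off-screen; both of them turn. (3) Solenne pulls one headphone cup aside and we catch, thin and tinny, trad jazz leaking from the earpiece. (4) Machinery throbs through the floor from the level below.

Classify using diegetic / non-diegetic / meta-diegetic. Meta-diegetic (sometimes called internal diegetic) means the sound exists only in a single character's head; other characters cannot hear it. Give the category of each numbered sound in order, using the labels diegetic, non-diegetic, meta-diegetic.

non-diegetic, diegetic, diegetic, diegetic

(1) commentary laid over the scene from outside the fiction → non-diegetic.
(2) an in-world source (glass); characters could hear it → diegetic.
(3) the earpiece is a real device on Solenne's head — source music → diegetic.
(4) is diegetic: ambient/room sound belonging to the story's physical space.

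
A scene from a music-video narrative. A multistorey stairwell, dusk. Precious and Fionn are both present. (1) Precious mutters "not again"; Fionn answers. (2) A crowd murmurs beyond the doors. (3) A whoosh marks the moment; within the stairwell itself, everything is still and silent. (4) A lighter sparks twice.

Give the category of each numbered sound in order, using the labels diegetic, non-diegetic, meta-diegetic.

diegetic, diegetic, non-diegetic, diegetic

(1) is diegetic: Precious is a character speaking aloud in the scene.
(2) it's the actual ambient sound of the location → diegetic.
(3) an editorial stinger — it belongs to the cut, not the story world → non-diegetic.
Sound (4): the sound comes from a lighter physically present in the location, so diegetic.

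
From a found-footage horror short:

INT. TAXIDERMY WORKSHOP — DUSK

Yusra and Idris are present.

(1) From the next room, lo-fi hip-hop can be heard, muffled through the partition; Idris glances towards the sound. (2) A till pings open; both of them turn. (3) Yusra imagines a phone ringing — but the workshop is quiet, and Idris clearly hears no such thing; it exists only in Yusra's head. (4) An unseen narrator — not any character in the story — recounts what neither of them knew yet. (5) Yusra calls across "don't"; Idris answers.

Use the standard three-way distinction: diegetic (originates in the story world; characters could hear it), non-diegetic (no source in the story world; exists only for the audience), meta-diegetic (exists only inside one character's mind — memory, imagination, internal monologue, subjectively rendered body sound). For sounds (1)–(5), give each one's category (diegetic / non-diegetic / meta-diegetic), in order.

diegetic, diegetic, meta-diegetic, non-diegetic, diegetic

Sound (1): off-screen diegetic: the source is out of frame but still in the story's space, so diegetic.
(2) is diegetic: a till is a real object/event in the scene's world.
(3) is meta-diegetic: the sound is imagined by Yusra; nothing in the story world is producing it and Idris can't hear it.
(4) commentary laid over the scene from outside the fiction → non-diegetic.
Sound (5): Yusra is a character speaking aloud in the scene, so diegetic.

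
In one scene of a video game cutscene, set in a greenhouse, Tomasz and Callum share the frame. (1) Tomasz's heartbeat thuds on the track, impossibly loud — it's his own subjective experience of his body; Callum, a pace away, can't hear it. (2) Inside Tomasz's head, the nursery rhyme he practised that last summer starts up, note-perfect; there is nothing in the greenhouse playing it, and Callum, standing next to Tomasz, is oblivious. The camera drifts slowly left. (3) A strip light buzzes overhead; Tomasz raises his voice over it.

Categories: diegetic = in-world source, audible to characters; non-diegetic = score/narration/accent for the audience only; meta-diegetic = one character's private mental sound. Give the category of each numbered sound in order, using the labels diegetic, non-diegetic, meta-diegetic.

meta-diegetic, meta-diegetic, diegetic

(1) is meta-diegetic: it's Tomasz's internal bodily sensation rendered as sound; only Tomasz 'hears' it.
(2) is meta-diegetic: the music is a memory playing inside Tomasz's mind alone; no real-world source, Callum can't hear it.
Sound (3): it's the actual ambient sound of the location, so diegetic.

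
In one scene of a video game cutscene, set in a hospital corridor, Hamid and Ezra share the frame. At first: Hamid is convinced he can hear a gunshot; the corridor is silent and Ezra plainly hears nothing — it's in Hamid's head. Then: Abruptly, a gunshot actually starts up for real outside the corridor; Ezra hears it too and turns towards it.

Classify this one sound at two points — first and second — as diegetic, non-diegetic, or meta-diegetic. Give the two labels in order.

meta-diegetic, diegetic

First: only Hamid 'hears' it — imagined, in his mind → meta-diegetic.
Second: now there's a real external source and Ezra hears it too — in the story world → diegetic.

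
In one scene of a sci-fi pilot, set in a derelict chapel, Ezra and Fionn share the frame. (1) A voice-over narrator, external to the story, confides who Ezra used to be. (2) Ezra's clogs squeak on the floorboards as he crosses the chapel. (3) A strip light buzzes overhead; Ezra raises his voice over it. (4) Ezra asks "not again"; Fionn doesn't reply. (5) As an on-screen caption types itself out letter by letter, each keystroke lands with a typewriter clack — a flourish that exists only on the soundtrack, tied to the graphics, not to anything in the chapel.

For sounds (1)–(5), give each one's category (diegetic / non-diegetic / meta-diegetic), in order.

non-diegetic, diegetic, diegetic, diegetic, non-diegetic

(1) the narrator exists outside the story world, addressing only the audience → non-diegetic.
(2) is diegetic: it's the physical sound of Ezra moving in the space.
Sound (3): a strip light is part of the location's real environment, so diegetic.
(4) is diegetic: spoken by a character present in the story world.
(5) is non-diegetic: sound married to a title/caption — outside the diegesis by definition.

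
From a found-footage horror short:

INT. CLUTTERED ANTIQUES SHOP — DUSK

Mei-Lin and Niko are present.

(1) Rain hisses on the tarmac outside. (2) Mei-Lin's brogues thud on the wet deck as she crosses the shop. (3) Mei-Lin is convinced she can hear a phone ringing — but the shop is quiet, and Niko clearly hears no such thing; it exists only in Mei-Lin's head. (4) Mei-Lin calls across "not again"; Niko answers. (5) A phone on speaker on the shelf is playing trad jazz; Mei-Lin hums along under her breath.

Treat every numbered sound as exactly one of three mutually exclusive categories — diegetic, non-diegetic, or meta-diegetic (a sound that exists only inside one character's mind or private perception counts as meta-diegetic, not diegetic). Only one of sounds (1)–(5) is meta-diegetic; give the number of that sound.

3

(1) is diegetic: rain is part of the location's real environment.
Sound (2): it's the physical sound of Mei-Lin moving in the space, so diegetic.
(3) is meta-diegetic: Mei-Lin alone 'hears' it — an imagined sound, not present in the space.
(4) spoken by a character present in the story world → diegetic.
Sound (5): a phone on speaker is a physical source in the scene and Mei-Lin reacts to it, so diegetic.
Only (3) is meta-diegetic.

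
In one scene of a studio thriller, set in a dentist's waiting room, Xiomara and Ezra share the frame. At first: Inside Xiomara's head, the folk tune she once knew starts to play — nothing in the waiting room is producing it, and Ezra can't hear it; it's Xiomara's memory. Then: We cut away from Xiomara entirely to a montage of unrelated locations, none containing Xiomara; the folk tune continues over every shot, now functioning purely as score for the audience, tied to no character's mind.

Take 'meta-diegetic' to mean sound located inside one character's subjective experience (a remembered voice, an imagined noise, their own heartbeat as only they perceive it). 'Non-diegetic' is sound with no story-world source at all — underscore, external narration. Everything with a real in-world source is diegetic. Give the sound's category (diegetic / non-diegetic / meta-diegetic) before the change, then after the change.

meta-diegetic, non-diegetic

Before the change: the music lives inside Xiomara's mind alone; Ezra can't hear it → meta-diegetic.
After the change: once it plays over shots Xiomara isn't in, detached from any character's subjectivity, it's conventional underscore → non-diegetic.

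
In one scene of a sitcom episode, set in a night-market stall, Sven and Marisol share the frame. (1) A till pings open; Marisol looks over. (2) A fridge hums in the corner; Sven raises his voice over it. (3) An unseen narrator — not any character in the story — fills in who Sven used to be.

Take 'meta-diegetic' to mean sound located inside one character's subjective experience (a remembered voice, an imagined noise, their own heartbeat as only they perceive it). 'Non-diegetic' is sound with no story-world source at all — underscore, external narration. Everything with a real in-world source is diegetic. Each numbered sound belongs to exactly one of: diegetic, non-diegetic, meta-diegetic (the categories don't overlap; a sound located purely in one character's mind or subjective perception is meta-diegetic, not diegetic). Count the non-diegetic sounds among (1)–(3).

(1) is diegetic: a till is a real object/event in the scene's world.
(2) is diegetic: a fridge is part of the location's real environment.
(3) external voice-over — not a character, not heard by anyone in the scene → non-diegetic.
Non-diegetic: (3) — that's 1.

1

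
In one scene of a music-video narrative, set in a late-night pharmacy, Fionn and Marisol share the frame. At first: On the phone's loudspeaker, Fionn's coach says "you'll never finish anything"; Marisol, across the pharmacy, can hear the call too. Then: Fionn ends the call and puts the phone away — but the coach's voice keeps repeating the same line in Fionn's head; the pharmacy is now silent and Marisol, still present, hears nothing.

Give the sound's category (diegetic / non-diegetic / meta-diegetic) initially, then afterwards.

Initially: the loudspeaker is an in-world source; both Fionn and Marisol hear the call → diegetic.
Afterwards: with the phone off, the voice continues only as Fionn's private mental replay — Marisol can't hear it → meta-diegetic.

diegetic, meta-diegetic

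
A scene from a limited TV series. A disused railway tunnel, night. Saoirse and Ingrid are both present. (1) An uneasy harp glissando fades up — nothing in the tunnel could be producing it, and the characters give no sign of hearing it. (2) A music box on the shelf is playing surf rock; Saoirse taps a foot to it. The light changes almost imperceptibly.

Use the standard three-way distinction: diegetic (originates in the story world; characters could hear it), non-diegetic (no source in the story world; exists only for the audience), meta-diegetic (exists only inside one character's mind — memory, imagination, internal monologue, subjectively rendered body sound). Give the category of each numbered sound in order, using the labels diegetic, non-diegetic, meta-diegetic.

non-diegetic, diegetic

(1) nothing in the tunnel produces it and the characters don't hear it — pure soundtrack → non-diegetic.
(2) is diegetic: a music box is a physical source in the scene and Saoirse reacts to it.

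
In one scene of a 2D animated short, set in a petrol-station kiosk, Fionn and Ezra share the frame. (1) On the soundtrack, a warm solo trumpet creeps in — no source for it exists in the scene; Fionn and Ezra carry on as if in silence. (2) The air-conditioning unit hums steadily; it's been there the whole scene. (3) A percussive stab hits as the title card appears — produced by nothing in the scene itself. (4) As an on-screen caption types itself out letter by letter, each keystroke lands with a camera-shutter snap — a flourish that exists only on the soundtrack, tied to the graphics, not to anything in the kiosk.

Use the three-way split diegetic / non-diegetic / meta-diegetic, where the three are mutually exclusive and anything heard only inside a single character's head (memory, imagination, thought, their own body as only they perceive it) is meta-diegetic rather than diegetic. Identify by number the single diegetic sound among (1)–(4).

2

Sound (1): it has no source in the story world and no character can hear it — it's underscore, so non-diegetic.
(2) the air-conditioning unit is part of the location's real environment → diegetic.
(3) is non-diegetic: it's a sound-design accent with no in-world source; no one in the scene can hear it.
Sound (4): the caption isn't part of the story world, so neither is the sound tied to it, so non-diegetic.
Only (2) is diegetic.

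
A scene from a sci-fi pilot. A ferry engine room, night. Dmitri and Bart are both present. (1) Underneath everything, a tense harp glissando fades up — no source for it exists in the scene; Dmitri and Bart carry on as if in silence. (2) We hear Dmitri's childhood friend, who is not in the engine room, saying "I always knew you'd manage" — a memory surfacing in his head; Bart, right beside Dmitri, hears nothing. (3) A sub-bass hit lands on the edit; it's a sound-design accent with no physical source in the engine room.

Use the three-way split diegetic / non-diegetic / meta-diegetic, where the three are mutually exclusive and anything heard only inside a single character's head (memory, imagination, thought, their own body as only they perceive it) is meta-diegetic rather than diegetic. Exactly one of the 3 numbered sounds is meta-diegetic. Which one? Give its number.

(1) score with no on-screen or off-screen source; it exists for the audience alone → non-diegetic.
(2) the voice is a memory playing only inside Dmitri's mind; Bart can't hear it → meta-diegetic.
Sound (3): nothing in the scene produces it; it's an accent added for the audience, so non-diegetic.
Only (2) is meta-diegetic.

2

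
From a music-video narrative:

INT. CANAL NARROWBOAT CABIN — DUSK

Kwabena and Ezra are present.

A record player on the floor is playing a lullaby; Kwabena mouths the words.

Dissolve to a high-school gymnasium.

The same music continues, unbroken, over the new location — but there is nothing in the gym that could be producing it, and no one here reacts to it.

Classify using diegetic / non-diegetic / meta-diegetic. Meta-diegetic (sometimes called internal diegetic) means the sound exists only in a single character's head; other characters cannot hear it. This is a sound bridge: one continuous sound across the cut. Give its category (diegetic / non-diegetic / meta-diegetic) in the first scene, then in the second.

diegetic, non-diegetic

Scene one: a record player is an on-screen source and Kwabena reacts to it → diegetic.
Scene two: there is no source in the gym and no one hears it — it's now underscore → non-diegetic.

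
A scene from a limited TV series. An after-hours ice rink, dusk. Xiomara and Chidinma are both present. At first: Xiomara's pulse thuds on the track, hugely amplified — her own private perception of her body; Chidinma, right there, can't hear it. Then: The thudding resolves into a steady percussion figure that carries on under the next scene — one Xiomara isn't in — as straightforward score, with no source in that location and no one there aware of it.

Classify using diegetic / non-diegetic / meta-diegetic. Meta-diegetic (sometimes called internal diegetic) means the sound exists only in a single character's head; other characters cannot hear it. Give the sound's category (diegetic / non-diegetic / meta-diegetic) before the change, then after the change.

Before the change: it's Xiomara's subjective body sound, inaudible to Chidinma → meta-diegetic.
After the change: detached from Xiomara and playing as sourceless score over a scene she isn't in — for the audience only → non-diegetic.

meta-diegetic, non-diegetic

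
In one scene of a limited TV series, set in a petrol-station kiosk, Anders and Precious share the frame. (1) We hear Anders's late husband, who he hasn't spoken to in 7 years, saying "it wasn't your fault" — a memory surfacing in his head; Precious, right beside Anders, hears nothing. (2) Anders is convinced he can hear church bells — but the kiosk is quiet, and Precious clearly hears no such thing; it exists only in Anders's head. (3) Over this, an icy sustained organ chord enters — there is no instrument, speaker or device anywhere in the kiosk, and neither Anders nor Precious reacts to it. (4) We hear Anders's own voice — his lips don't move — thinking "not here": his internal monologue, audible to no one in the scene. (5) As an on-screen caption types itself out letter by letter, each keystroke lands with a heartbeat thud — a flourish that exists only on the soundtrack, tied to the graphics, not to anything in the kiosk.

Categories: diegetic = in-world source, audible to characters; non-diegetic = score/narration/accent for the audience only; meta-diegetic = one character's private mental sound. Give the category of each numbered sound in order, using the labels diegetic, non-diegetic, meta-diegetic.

(1) it's Anders's recollection rendered as sound; the other character can't hear it → meta-diegetic.
(2) the sound is imagined by Anders; nothing in the story world is producing it and Precious can't hear it → meta-diegetic.
(3) score with no on-screen or off-screen source; it exists for the audience alone → non-diegetic.
(4) is meta-diegetic: internal monologue — inside Anders's mind, not spoken into the scene.
Sound (5): it accompanies on-screen graphics, not anything inside the story world, so non-diegetic.

meta-diegetic, meta-diegetic, non-diegetic, meta-diegetic, non-diegetic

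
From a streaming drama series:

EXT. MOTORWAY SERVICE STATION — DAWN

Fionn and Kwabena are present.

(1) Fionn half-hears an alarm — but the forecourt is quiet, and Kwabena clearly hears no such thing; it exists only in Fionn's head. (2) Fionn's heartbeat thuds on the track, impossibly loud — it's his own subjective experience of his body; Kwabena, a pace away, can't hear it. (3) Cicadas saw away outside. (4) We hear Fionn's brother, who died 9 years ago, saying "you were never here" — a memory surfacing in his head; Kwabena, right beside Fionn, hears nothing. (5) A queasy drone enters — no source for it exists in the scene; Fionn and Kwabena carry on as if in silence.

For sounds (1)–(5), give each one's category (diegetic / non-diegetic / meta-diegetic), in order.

(1) is meta-diegetic: subjective to Fionn: the forecourt is silent and Kwabena hears nothing.
Sound (2): point-of-audition from inside Fionn's body; not a sound in the room, so meta-diegetic.
Sound (3): ambient/room sound belonging to the story's physical space, so diegetic.
Sound (4): a remembered line, private to Fionn — not present in the room, not audible to Kwabena, so meta-diegetic.
(5) nothing in the forecourt produces it and the characters don't hear it — pure soundtrack → non-diegetic.

meta-diegetic, meta-diegetic, diegetic, meta-diegetic, non-diegetic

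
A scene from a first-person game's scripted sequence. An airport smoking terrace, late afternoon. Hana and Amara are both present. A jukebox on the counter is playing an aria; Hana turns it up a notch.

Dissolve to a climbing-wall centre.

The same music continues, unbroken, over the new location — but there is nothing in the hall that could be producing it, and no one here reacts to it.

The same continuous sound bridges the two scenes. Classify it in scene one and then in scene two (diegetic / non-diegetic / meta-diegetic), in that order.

diegetic, non-diegetic

Scene one: a jukebox is an on-screen source and Hana reacts to it → diegetic.
Scene two: there is no source in the hall and no one hears it — it's now underscore → non-diegetic.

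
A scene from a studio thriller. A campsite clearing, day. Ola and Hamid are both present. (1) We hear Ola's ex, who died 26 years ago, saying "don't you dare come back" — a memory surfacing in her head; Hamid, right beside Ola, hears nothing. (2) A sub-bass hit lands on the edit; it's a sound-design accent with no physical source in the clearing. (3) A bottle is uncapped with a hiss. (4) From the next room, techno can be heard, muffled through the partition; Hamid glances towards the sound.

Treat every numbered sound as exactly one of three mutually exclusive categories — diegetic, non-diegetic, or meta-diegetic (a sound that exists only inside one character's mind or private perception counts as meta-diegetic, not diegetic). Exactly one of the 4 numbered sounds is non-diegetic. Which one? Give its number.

2

(1) the voice is a memory playing only inside Ola's mind; Hamid can't hear it → meta-diegetic.
Sound (2): an editorial stinger — it belongs to the cut, not the story world, so non-diegetic.
(3) is diegetic: the sound comes from a bottle physically present in the location.
(4) is diegetic: off-screen diegetic: the source is out of frame but still in the story's space.
Only (2) is non-diegetic.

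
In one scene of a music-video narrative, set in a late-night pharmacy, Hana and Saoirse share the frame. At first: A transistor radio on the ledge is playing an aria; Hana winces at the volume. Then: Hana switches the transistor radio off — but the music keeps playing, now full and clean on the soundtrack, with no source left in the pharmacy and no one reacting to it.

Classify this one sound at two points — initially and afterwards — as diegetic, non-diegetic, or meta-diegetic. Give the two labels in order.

diegetic, non-diegetic

Initially: a transistor radio is a real in-scene source and Hana reacts to it → diegetic.
Afterwards: there is no longer any in-world source and no one can hear it — it has become underscore → non-diegetic.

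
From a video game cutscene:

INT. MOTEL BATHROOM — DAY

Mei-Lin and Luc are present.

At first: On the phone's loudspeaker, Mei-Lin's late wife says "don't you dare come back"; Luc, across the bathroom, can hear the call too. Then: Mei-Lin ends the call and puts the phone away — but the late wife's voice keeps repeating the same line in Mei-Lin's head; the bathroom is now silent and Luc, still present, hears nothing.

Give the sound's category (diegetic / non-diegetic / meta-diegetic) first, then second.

First: the loudspeaker is an in-world source; both Mei-Lin and Luc hear the call → diegetic.
Second: with the phone off, the voice continues only as Mei-Lin's private mental replay — Luc can't hear it → meta-diegetic.

diegetic, meta-diegetic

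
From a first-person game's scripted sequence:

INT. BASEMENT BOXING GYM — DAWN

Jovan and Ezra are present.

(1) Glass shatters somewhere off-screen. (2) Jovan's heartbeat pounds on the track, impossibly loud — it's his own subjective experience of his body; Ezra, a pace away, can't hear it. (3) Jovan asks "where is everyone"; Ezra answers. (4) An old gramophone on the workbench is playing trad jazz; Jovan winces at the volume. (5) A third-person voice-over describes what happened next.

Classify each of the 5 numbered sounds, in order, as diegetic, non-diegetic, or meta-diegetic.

diegetic, meta-diegetic, diegetic, diegetic, non-diegetic

Sound (1): an in-world source (glass); characters could hear it, so diegetic.
(2) is meta-diegetic: it's Jovan's internal bodily sensation rendered as sound; only Jovan 'hears' it.
Sound (3): Jovan is a character speaking aloud in the scene, so diegetic.
(4) source music from an old gramophone, which exists in the story world → diegetic.
Sound (5): commentary laid over the scene from outside the fiction, so non-diegetic.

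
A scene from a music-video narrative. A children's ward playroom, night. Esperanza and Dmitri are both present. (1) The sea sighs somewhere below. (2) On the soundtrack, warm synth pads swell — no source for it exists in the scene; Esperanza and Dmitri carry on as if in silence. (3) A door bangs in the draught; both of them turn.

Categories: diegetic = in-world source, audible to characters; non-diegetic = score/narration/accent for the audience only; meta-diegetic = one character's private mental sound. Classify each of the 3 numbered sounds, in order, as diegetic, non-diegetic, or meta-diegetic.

diegetic, non-diegetic, diegetic

(1) ambient/room sound belonging to the story's physical space → diegetic.
(2) is non-diegetic: it has no source in the story world and no character can hear it — it's underscore.
Sound (3): an in-world source (a door); characters could hear it, so diegetic.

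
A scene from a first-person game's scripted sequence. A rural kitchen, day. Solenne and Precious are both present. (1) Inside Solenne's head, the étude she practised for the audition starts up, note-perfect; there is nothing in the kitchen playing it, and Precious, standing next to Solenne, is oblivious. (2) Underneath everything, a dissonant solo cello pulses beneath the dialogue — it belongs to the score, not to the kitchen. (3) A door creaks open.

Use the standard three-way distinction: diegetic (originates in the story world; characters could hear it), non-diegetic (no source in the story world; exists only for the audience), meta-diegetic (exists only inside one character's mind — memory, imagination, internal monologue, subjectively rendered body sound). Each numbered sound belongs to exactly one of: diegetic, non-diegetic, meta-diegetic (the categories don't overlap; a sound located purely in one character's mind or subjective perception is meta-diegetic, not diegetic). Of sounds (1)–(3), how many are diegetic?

1

(1) the music is a memory playing inside Solenne's mind alone; no real-world source, Precious can't hear it → meta-diegetic.
(2) is non-diegetic: nothing in the kitchen produces it and the characters don't hear it — pure soundtrack.
Sound (3): an in-world source (a door); characters could hear it, so diegetic.
So 1 of the 3 is diegetic: (3).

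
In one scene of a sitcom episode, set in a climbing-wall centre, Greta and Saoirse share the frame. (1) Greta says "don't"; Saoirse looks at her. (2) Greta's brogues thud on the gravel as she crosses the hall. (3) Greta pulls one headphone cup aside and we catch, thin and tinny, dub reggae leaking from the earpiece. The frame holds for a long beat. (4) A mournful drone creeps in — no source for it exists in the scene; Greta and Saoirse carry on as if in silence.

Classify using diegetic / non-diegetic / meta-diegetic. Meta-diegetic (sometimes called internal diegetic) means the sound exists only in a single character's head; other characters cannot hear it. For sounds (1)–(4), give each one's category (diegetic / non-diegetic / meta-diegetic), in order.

(1) is diegetic: Greta is a character speaking aloud in the scene.
Sound (2): a character's body making contact with the set — an in-world sound, so diegetic.
Sound (3): the headphones are an on-screen source, so diegetic.
(4) is non-diegetic: score with no on-screen or off-screen source; it exists for the audience alone.

diegetic, diegetic, diegetic, non-diegetic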